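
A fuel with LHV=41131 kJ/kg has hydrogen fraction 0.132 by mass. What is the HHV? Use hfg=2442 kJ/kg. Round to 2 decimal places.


HHV = LHV + hfg * 9 * H
Water addition = 2442 * 9 * 0.132 = 2901.096 kJ/kg
HHV = 41131 + 2901.096 = 44032.10 kJ/kg


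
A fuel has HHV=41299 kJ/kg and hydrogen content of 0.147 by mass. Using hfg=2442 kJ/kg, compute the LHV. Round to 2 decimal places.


LHV = HHV - hfg * 9 * H
Water correction = 2442 * 9 * 0.147 = 3230.766 kJ/kg
LHV = 41299 - 3230.766 = 38068.23 kJ/kg


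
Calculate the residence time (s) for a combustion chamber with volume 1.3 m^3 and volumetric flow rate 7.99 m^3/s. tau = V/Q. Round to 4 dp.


tau = V / Q_flow
tau = 1.3 / 7.99 = 0.1627 s


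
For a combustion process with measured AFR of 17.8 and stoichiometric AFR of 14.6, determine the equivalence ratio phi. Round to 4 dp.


phi = AFR_stoich / AFR_actual
phi = 14.6 / 17.8 = 0.8202


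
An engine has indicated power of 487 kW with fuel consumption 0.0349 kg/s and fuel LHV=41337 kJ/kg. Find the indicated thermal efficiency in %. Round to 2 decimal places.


eta_ith = (IP / (mf * LHV)) * 100
Denominator = 0.0349 * 41337 = 1442.6613 kW
eta_ith = (487 / 1442.6613) * 100 = 33.76%


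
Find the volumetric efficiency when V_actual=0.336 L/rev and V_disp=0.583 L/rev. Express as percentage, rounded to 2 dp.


eta_v = (V_actual / V_disp) * 100
Ratio = 0.336 / 0.583 = 0.5763
eta_v = 0.5763 * 100 = 57.63%


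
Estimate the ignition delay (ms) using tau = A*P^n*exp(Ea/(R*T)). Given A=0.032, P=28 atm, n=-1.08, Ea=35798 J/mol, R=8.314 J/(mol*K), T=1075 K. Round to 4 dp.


tau = A * P^n * exp(Ea/(R*T))
P^n = 28^(-1.08) = 0.02735705
Ea/(R*T) = 35798/(8.314*1075) = 4.005348
exp(Ea/(R*T)) = 54.890935
tau = 0.032 * 0.02735705 * 54.890935 = 0.0481 ms


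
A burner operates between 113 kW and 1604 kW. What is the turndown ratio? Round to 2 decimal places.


TDR = Q_max / Q_min
TDR = 1604 / 113 = 14.19


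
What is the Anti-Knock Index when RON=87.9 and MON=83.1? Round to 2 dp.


AKI = (RON + MON) / 2
AKI = (87.9 + 83.1) / 2
AKI = 171.0 / 2 = 85.50


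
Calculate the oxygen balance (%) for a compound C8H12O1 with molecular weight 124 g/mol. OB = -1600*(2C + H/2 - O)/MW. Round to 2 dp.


OB = -1600 * (2C + H/2 - O) / MW
Inner = 2*8 + 12/2 - 1 = 21.00
OB = -1600 * 21.00 / 124 = -270.97%


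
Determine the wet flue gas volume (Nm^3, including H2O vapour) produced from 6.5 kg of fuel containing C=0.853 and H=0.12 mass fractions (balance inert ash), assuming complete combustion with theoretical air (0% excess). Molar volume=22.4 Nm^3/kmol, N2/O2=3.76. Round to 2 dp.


Per kg fuel: CO2 = (C/12 kmol)*22.4 = (0.853/12)*22.4 = 1.59227 Nm^3
Per kg fuel: H2O = (H/2 kmol)*22.4 = (0.12/2)*22.4 = 1.34400 Nm^3
O2 needed per kg fuel = C/12 + H/4 = 0.853/12 + 0.12/4 = 0.10108333 kmol
Per kg fuel: N2 = O2*3.76*22.4 = 0.10108333*3.76*22.4 = 8.51364 Nm^3
Total per kg = 1.59227 + 1.34400 + 8.51364 = 11.44991 Nm^3
Total = 11.44991 * 6.5 = 74.42 Nm^3


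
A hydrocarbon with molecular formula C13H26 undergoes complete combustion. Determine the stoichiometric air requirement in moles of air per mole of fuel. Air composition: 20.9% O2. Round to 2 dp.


Balanced combustion: C13H26 + 19.5 O2 -> 13 CO2 + 13 H2O
O2 needed = C + H/4 = 13 + 26/4 = 19.50 moles
Air moles = O2 / 0.209 = 19.50 / 0.209 = 93.30 moles air


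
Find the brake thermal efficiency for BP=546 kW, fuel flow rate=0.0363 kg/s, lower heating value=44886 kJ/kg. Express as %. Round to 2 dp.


eta_BTE = (BP / (mf * LHV)) * 100
Denominator = 0.0363 * 44886 = 1629.3618 kW
eta_BTE = (546 / 1629.3618) * 100 = 33.51%


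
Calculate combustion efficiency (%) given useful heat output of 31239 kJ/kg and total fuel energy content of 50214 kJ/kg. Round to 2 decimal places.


Efficiency = (Q_useful / Q_fuel) * 100
Efficiency = (31239 / 50214) * 100
Efficiency = 0.6221 * 100 = 62.21%


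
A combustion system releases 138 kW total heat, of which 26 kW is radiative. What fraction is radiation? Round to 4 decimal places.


f_rad = Q_rad / Q_total
f_rad = 26 / 138 = 0.1884


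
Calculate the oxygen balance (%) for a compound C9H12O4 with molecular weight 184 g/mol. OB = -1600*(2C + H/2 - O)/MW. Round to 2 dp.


OB = -1600 * (2C + H/2 - O) / MW
Inner = 2*9 + 12/2 - 4 = 20.00
OB = -1600 * 20.00 / 184 = -173.91%


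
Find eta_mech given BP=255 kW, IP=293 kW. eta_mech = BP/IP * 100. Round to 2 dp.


eta_mech = (BP / IP) * 100
Ratio = 255 / 293 = 0.8703
eta_mech = 0.8703 * 100 = 87.03%


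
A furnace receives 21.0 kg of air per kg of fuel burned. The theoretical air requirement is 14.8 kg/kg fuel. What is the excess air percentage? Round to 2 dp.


Excess air = actual - stoichiometric = 21.0 - 14.8 = 6.20 kg/kg fuel
Excess air % = (excess / stoich) * 100 = (6.20 / 14.8) * 100 = 41.89%


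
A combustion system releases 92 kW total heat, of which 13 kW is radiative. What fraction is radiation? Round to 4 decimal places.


f_rad = Q_rad / Q_total
f_rad = 13 / 92 = 0.1413


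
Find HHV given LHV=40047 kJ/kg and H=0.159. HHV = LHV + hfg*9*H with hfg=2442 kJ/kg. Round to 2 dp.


HHV = LHV + hfg * 9 * H
Water addition = 2442 * 9 * 0.159 = 3494.502 kJ/kg
HHV = 40047 + 3494.502 = 43541.50 kJ/kg


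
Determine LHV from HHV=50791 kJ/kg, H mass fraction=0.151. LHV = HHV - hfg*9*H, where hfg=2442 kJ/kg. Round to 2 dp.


LHV = HHV - hfg * 9 * H
Water correction = 2442 * 9 * 0.151 = 3318.678 kJ/kg
LHV = 50791 - 3318.678 = 47472.32 kJ/kg


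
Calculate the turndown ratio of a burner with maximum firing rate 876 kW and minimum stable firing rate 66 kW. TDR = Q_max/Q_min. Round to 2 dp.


TDR = Q_max / Q_min
TDR = 876 / 66 = 13.27


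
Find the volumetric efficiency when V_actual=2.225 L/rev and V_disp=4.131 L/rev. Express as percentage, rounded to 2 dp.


eta_v = (V_actual / V_disp) * 100
Ratio = 2.225 / 4.131 = 0.5386
eta_v = 0.5386 * 100 = 53.86%


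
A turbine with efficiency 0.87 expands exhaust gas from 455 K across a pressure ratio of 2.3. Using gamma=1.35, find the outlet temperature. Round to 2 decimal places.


T_out = T_in * (1 - eta * (1 - PR^(-(gamma-1)/gamma)))
Exponent = -(1.35-1)/1.35 = -0.25925926
PR^exp = 2.3^(-0.25925926) = 0.80578413
Factor = 1 - 0.87*(1 - 0.80578413) = 0.83103219
T_out = 455 * 0.83103219 = 378.12 K


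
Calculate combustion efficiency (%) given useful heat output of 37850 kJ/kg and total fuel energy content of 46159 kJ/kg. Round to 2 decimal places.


Efficiency = (Q_useful / Q_fuel) * 100
Efficiency = (37850 / 46159) * 100
Efficiency = 0.8200 * 100 = 82.00%


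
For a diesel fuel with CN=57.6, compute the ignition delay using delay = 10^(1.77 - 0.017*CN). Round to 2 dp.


delay = 10^(1.77 - 0.017*CN)
Exponent = 1.77 - 0.017*57.6 = 0.7908
delay = 10^0.7908 = 6.18 ms


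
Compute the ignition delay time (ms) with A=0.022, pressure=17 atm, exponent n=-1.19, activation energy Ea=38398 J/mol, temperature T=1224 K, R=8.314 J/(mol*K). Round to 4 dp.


tau = A * P^n * exp(Ea/(R*T))
P^n = 17^(-1.19) = 0.03433727
Ea/(R*T) = 38398/(8.314*1224) = 3.773264
exp(Ea/(R*T)) = 43.521879
tau = 0.022 * 0.03433727 * 43.521879 = 0.0329 ms


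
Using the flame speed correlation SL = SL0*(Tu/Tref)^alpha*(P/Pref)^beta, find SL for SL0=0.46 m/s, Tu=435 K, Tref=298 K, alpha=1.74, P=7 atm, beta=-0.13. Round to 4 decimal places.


SL = SL0 * (Tu/Tref)^alpha * (P/Pref)^beta
T ratio = 435/298 = 1.45973154
(T ratio)^alpha = 1.45973154^1.74 = 1.931234
(P/Pref)^beta = 7^(-0.13) = 0.776492
SL = 0.46 * 1.931234 * 0.776492 = 0.6898 m/s


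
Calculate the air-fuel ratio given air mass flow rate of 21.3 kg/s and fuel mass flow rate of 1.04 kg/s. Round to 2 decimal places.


AFR = m_air / m_fuel
AFR = 21.3 / 1.04 = 20.48


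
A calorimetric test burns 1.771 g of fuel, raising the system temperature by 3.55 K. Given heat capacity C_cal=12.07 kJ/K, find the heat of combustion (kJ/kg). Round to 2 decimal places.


Hc = C_cal * delta_T / m_fuel
Q_released = 12.07 * 3.55 = 42.8485 kJ
m_fuel = 1.771 g = 1.771/1000 kg = 0.001771 kg
Hc = 42.8485 / 0.001771 = 24194.52 kJ/kg


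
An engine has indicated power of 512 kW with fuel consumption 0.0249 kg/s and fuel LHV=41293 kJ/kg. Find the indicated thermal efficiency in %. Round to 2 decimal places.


eta_ith = (IP / (mf * LHV)) * 100
Denominator = 0.0249 * 41293 = 1028.1957 kW
eta_ith = (512 / 1028.1957) * 100 = 49.80%


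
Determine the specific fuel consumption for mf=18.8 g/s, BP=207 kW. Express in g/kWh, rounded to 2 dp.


SFC = (mf / BP) * 3600
Rate = 18.8 / 207 = 0.090821 g/(s*kW)
SFC = 0.090821 * 3600 = 326.96 g/kWh


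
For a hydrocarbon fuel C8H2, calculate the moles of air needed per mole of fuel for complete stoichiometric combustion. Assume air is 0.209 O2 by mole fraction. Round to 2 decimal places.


Balanced combustion: C8H2 + 8.5 O2 -> 8 CO2 + 1 H2O
O2 needed = C + H/4 = 8 + 2/4 = 8.50 moles
Air moles = O2 / 0.209 = 8.50 / 0.209 = 40.67 moles air


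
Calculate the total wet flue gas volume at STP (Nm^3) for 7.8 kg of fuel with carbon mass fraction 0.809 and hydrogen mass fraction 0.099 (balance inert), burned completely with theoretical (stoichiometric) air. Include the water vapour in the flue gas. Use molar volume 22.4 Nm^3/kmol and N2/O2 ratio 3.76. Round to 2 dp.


Per kg fuel: CO2 = (C/12 kmol)*22.4 = (0.809/12)*22.4 = 1.51013 Nm^3
Per kg fuel: H2O = (H/2 kmol)*22.4 = (0.099/2)*22.4 = 1.10880 Nm^3
O2 needed per kg fuel = C/12 + H/4 = 0.809/12 + 0.099/4 = 0.09216667 kmol
Per kg fuel: N2 = O2*3.76*22.4 = 0.09216667*3.76*22.4 = 7.76265 Nm^3
Total per kg = 1.51013 + 1.10880 + 7.76265 = 10.38158 Nm^3
Total = 10.38158 * 7.8 = 80.98 Nm^3


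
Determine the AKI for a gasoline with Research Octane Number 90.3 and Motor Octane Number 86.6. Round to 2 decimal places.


AKI = (RON + MON) / 2
AKI = (90.3 + 86.6) / 2
AKI = 176.9 / 2 = 88.45


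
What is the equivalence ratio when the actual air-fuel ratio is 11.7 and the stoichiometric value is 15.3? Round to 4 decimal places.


phi = AFR_stoich / AFR_actual
phi = 15.3 / 11.7 = 1.3077


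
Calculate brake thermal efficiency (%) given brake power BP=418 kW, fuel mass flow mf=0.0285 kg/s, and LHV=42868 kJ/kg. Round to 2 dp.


eta_BTE = (BP / (mf * LHV)) * 100
Denominator = 0.0285 * 42868 = 1221.7380 kW
eta_BTE = (418 / 1221.7380) * 100 = 34.21%


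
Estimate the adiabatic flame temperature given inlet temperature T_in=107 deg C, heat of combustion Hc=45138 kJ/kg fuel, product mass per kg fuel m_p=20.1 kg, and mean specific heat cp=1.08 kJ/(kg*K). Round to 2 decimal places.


T_ad = T_in + Hc / (m_p * cp)
Denominator = 20.1 * 1.08 = 21.7080
Temperature rise = 45138 / 21.7080 = 2079.33 K
T_ad = 107 + 2079.33 = 2186.33 deg C


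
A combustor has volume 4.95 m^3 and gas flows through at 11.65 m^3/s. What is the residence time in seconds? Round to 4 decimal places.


tau = V / Q_flow
tau = 4.95 / 11.65 = 0.4249 s


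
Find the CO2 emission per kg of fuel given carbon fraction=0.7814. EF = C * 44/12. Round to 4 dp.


EF = C_frac * (M_CO2 / M_C)
EF = 0.7814 * (44/12)
EF = 0.7814 * 3.666667 = 2.8651 kg_CO2/kg_fuel


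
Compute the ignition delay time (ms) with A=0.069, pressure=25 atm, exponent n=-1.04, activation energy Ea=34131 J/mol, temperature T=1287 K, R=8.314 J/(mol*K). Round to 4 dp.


tau = A * P^n * exp(Ea/(R*T))
P^n = 25^(-1.04) = 0.03516757
Ea/(R*T) = 34131/(8.314*1287) = 3.189778
exp(Ea/(R*T)) = 24.283034
tau = 0.069 * 0.03516757 * 24.283034 = 0.0589 ms


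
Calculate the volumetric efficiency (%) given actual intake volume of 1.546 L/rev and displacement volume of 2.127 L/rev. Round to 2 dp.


eta_v = (V_actual / V_disp) * 100
Ratio = 1.546 / 2.127 = 0.7268
eta_v = 0.7268 * 100 = 72.68%


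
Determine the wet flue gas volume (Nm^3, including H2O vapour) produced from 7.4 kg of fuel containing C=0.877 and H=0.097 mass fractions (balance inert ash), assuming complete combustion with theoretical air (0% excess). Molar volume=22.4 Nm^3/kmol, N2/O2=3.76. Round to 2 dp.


Per kg fuel: CO2 = (C/12 kmol)*22.4 = (0.877/12)*22.4 = 1.63707 Nm^3
Per kg fuel: H2O = (H/2 kmol)*22.4 = (0.097/2)*22.4 = 1.08640 Nm^3
O2 needed per kg fuel = C/12 + H/4 = 0.877/12 + 0.097/4 = 0.09733333 kmol
Per kg fuel: N2 = O2*3.76*22.4 = 0.09733333*3.76*22.4 = 8.19780 Nm^3
Total per kg = 1.63707 + 1.08640 + 8.19780 = 10.92127 Nm^3
Total = 10.92127 * 7.4 = 80.82 Nm^3


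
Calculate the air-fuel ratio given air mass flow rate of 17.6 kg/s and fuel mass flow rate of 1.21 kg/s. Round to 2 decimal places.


AFR = m_air / m_fuel
AFR = 17.6 / 1.21 = 14.55


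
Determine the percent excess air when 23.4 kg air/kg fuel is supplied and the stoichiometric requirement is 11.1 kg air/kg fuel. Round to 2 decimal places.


Excess air = actual - stoichiometric = 23.4 - 11.1 = 12.30 kg/kg fuel
Excess air % = (excess / stoich) * 100 = (12.30 / 11.1) * 100 = 110.81%


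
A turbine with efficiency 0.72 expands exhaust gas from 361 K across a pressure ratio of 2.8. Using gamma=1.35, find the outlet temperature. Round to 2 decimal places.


T_out = T_in * (1 - eta * (1 - PR^(-(gamma-1)/gamma)))
Exponent = -(1.35-1)/1.35 = -0.25925926
PR^exp = 2.8^(-0.25925926) = 0.76572026
Factor = 1 - 0.72*(1 - 0.76572026) = 0.83131859
T_out = 361 * 0.83131859 = 300.11 K


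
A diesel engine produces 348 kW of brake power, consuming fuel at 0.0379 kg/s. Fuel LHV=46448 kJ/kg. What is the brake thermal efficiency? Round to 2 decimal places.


eta_BTE = (BP / (mf * LHV)) * 100
Denominator = 0.0379 * 46448 = 1760.3792 kW
eta_BTE = (348 / 1760.3792) * 100 = 19.77%


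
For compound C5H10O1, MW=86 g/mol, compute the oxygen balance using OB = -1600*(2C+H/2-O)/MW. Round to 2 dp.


OB = -1600 * (2C + H/2 - O) / MW
Inner = 2*5 + 10/2 - 1 = 14.00
OB = -1600 * 14.00 / 86 = -260.47%


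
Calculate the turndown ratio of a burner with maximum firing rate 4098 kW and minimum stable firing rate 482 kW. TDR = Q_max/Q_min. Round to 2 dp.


TDR = Q_max / Q_min
TDR = 4098 / 482 = 8.50


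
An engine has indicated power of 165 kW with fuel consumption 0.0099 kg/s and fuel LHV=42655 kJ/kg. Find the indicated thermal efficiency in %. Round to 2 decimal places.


eta_ith = (IP / (mf * LHV)) * 100
Denominator = 0.0099 * 42655 = 422.2845 kW
eta_ith = (165 / 422.2845) * 100 = 39.07%


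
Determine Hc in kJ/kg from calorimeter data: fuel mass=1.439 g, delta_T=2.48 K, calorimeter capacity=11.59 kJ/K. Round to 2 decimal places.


Hc = C_cal * delta_T / m_fuel
Q_released = 11.59 * 2.48 = 28.7432 kJ
m_fuel = 1.439 g = 1.439/1000 kg = 0.001439 kg
Hc = 28.7432 / 0.001439 = 19974.43 kJ/kg


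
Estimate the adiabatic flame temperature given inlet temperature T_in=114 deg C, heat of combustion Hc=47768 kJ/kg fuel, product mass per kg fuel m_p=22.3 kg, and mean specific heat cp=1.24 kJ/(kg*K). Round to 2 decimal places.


T_ad = T_in + Hc / (m_p * cp)
Denominator = 22.3 * 1.24 = 27.6520
Temperature rise = 47768 / 27.6520 = 1727.47 K
T_ad = 114 + 1727.47 = 1841.47 deg C


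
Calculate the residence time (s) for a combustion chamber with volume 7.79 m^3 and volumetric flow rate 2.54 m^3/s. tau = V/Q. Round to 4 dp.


tau = V / Q_flow
tau = 7.79 / 2.54 = 3.0669 s


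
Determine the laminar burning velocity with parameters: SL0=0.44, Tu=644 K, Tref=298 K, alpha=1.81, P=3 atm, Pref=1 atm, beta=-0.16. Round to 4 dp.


SL = SL0 * (Tu/Tref)^alpha * (P/Pref)^beta
T ratio = 644/298 = 2.16107383
(T ratio)^alpha = 2.16107383^1.81 = 4.034149
(P/Pref)^beta = 3^(-0.16) = 0.838804
SL = 0.44 * 4.034149 * 0.838804 = 1.4889 m/s


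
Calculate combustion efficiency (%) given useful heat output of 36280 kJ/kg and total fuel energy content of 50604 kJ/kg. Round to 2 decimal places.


Efficiency = (Q_useful / Q_fuel) * 100
Efficiency = (36280 / 50604) * 100
Efficiency = 0.7169 * 100 = 71.69%


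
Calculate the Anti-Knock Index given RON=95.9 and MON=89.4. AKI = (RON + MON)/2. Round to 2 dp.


AKI = (RON + MON) / 2
AKI = (95.9 + 89.4) / 2
AKI = 185.3 / 2 = 92.65


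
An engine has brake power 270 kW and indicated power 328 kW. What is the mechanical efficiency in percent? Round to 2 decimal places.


eta_mech = (BP / IP) * 100
Ratio = 270 / 328 = 0.8232
eta_mech = 0.8232 * 100 = 82.32%


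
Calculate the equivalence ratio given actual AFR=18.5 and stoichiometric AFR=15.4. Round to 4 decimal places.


phi = AFR_stoich / AFR_actual
phi = 15.4 / 18.5 = 0.8324


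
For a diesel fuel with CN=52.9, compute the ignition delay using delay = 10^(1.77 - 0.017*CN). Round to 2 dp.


delay = 10^(1.77 - 0.017*CN)
Exponent = 1.77 - 0.017*52.9 = 0.8707
delay = 10^0.8707 = 7.43 ms


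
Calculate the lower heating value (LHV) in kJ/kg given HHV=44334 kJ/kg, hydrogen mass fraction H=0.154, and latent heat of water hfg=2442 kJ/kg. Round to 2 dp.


LHV = HHV - hfg * 9 * H
Water correction = 2442 * 9 * 0.154 = 3384.612 kJ/kg
LHV = 44334 - 3384.612 = 40949.39 kJ/kg


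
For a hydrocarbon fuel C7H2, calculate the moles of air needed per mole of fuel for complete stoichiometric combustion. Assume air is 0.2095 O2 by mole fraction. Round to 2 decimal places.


Balanced combustion: C7H2 + 7.5 O2 -> 7 CO2 + 1 H2O
O2 needed = C + H/4 = 7 + 2/4 = 7.50 moles
Air moles = O2 / 0.2095 = 7.50 / 0.2095 = 35.80 moles air


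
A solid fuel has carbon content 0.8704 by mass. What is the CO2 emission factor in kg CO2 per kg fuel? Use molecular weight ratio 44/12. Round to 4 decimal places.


EF = C_frac * (M_CO2 / M_C)
EF = 0.8704 * (44/12)
EF = 0.8704 * 3.666667 = 3.1915 kg_CO2/kg_fuel


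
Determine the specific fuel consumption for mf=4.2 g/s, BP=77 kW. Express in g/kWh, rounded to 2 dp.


SFC = (mf / BP) * 3600
Rate = 4.2 / 77 = 0.054545 g/(s*kW)
SFC = 0.054545 * 3600 = 196.36 g/kWh


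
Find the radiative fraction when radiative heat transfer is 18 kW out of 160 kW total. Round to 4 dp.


f_rad = Q_rad / Q_total
f_rad = 18 / 160 = 0.1125


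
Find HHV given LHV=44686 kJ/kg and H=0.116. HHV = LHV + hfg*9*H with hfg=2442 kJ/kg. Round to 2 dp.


HHV = LHV + hfg * 9 * H
Water addition = 2442 * 9 * 0.116 = 2549.448 kJ/kg
HHV = 44686 + 2549.448 = 47235.45 kJ/kg


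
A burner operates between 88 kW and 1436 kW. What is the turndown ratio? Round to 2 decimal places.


TDR = Q_max / Q_min
TDR = 1436 / 88 = 16.32


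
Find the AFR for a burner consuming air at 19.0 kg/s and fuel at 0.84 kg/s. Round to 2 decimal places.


AFR = m_air / m_fuel
AFR = 19.0 / 0.84 = 22.62


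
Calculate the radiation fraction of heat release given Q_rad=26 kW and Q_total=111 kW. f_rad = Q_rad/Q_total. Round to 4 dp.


f_rad = Q_rad / Q_total
f_rad = 26 / 111 = 0.2342


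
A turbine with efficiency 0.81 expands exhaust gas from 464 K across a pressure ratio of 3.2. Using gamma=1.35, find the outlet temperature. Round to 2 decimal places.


T_out = T_in * (1 - eta * (1 - PR^(-(gamma-1)/gamma)))
Exponent = -(1.35-1)/1.35 = -0.25925926
PR^exp = 3.2^(-0.25925926) = 0.73966521
Factor = 1 - 0.81*(1 - 0.73966521) = 0.78912882
T_out = 464 * 0.78912882 = 366.16 K


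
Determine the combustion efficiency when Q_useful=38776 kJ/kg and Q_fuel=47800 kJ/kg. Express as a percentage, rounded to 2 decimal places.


Efficiency = (Q_useful / Q_fuel) * 100
Efficiency = (38776 / 47800) * 100
Efficiency = 0.8112 * 100 = 81.12%


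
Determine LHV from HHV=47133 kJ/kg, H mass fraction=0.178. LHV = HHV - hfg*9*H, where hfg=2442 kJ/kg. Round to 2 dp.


LHV = HHV - hfg * 9 * H
Water correction = 2442 * 9 * 0.178 = 3912.084 kJ/kg
LHV = 47133 - 3912.084 = 43220.92 kJ/kg


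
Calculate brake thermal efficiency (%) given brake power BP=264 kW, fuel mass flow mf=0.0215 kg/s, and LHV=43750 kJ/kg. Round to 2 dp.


eta_BTE = (BP / (mf * LHV)) * 100
Denominator = 0.0215 * 43750 = 940.6250 kW
eta_BTE = (264 / 940.6250) * 100 = 28.07%


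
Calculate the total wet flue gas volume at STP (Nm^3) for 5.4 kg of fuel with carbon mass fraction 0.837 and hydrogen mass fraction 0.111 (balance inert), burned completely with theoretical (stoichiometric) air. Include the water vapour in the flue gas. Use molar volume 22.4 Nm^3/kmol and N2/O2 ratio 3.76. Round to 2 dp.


Per kg fuel: CO2 = (C/12 kmol)*22.4 = (0.837/12)*22.4 = 1.56240 Nm^3
Per kg fuel: H2O = (H/2 kmol)*22.4 = (0.111/2)*22.4 = 1.24320 Nm^3
O2 needed per kg fuel = C/12 + H/4 = 0.837/12 + 0.111/4 = 0.09750000 kmol
Per kg fuel: N2 = O2*3.76*22.4 = 0.09750000*3.76*22.4 = 8.21184 Nm^3
Total per kg = 1.56240 + 1.24320 + 8.21184 = 11.01744 Nm^3
Total = 11.01744 * 5.4 = 59.49 Nm^3


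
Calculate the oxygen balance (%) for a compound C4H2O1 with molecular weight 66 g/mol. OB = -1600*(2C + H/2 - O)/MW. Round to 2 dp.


OB = -1600 * (2C + H/2 - O) / MW
Inner = 2*4 + 2/2 - 1 = 8.00
OB = -1600 * 8.00 / 66 = -193.94%


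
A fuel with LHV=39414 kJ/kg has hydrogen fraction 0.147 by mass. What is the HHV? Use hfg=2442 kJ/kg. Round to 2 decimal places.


HHV = LHV + hfg * 9 * H
Water addition = 2442 * 9 * 0.147 = 3230.766 kJ/kg
HHV = 39414 + 3230.766 = 42644.77 kJ/kg


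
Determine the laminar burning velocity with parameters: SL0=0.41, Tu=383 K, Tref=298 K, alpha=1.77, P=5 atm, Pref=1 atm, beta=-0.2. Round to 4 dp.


SL = SL0 * (Tu/Tref)^alpha * (P/Pref)^beta
T ratio = 383/298 = 1.28523490
(T ratio)^alpha = 1.28523490^1.77 = 1.559190
(P/Pref)^beta = 5^(-0.2) = 0.724780
SL = 0.41 * 1.559190 * 0.724780 = 0.4633 m/s


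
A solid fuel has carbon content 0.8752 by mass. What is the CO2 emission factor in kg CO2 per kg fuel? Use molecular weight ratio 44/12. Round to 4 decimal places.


EF = C_frac * (M_CO2 / M_C)
EF = 0.8752 * (44/12)
EF = 0.8752 * 3.666667 = 3.2091 kg_CO2/kg_fuel


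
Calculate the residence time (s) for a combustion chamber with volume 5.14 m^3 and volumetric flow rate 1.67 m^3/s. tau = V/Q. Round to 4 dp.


tau = V / Q_flow
tau = 5.14 / 1.67 = 3.0778 s


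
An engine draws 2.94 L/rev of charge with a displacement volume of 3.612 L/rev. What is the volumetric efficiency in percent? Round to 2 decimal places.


eta_v = (V_actual / V_disp) * 100
Ratio = 2.94 / 3.612 = 0.8140
eta_v = 0.8140 * 100 = 81.40%


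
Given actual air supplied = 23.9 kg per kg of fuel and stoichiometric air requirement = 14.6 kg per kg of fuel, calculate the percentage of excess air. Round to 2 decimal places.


Excess air = actual - stoichiometric = 23.9 - 14.6 = 9.30 kg/kg fuel
Excess air % = (excess / stoich) * 100 = (9.30 / 14.6) * 100 = 63.70%


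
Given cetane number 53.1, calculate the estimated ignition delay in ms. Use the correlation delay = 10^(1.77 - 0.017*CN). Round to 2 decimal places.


delay = 10^(1.77 - 0.017*CN)
Exponent = 1.77 - 0.017*53.1 = 0.8673
delay = 10^0.8673 = 7.37 ms


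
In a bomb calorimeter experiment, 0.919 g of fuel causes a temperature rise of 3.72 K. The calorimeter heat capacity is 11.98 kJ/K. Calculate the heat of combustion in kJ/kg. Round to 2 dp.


Hc = C_cal * delta_T / m_fuel
Q_released = 11.98 * 3.72 = 44.5656 kJ
m_fuel = 0.919 g = 0.919/1000 kg = 0.000919 kg
Hc = 44.5656 / 0.000919 = 48493.58 kJ/kg


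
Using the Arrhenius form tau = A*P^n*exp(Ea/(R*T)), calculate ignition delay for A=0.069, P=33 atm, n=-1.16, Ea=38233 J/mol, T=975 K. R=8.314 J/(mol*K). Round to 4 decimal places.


tau = A * P^n * exp(Ea/(R*T))
P^n = 33^(-1.16) = 0.01731904
Ea/(R*T) = 38233/(8.314*975) = 4.716542
exp(Ea/(R*T)) = 111.781087
tau = 0.069 * 0.01731904 * 111.781087 = 0.1336 ms


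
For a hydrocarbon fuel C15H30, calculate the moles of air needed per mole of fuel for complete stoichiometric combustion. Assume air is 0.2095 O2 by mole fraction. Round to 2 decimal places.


Balanced combustion: C15H30 + 22.5 O2 -> 15 CO2 + 15 H2O
O2 needed = C + H/4 = 15 + 30/4 = 22.50 moles
Air moles = O2 / 0.2095 = 22.50 / 0.2095 = 107.40 moles air


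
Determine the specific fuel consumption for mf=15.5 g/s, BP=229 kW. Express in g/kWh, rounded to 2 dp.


SFC = (mf / BP) * 3600
Rate = 15.5 / 229 = 0.067686 g/(s*kW)
SFC = 0.067686 * 3600 = 243.67 g/kWh


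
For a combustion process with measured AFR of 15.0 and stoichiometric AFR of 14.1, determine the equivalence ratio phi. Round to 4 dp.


phi = AFR_stoich / AFR_actual
phi = 14.1 / 15.0 = 0.9400


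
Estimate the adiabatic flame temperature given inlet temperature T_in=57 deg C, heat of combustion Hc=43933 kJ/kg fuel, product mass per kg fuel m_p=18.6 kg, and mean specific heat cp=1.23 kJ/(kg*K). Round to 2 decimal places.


T_ad = T_in + Hc / (m_p * cp)
Denominator = 18.6 * 1.23 = 22.8780
Temperature rise = 43933 / 22.8780 = 1920.32 K
T_ad = 57 + 1920.32 = 1977.32 deg C


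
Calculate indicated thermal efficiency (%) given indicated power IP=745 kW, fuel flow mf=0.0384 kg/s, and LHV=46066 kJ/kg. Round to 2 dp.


eta_ith = (IP / (mf * LHV)) * 100
Denominator = 0.0384 * 46066 = 1768.9344 kW
eta_ith = (745 / 1768.9344) * 100 = 42.12%


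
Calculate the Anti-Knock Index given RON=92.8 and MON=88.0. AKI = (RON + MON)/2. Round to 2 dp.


AKI = (RON + MON) / 2
AKI = (92.8 + 88.0) / 2
AKI = 180.8 / 2 = 90.40


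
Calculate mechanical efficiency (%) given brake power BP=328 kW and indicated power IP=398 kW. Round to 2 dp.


eta_mech = (BP / IP) * 100
Ratio = 328 / 398 = 0.8241
eta_mech = 0.8241 * 100 = 82.41%


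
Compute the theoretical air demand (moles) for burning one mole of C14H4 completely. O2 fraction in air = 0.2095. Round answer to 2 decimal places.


Balanced combustion: C14H4 + 15 O2 -> 14 CO2 + 2 H2O
O2 needed = C + H/4 = 14 + 4/4 = 15.00 moles
Air moles = O2 / 0.2095 = 15.00 / 0.2095 = 71.60 moles air


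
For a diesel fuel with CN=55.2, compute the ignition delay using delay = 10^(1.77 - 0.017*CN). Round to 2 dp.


delay = 10^(1.77 - 0.017*CN)
Exponent = 1.77 - 0.017*55.2 = 0.8316
delay = 10^0.8316 = 6.79 ms


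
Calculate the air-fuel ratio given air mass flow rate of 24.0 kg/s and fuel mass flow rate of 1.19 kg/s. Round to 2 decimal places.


AFR = m_air / m_fuel
AFR = 24.0 / 1.19 = 20.17


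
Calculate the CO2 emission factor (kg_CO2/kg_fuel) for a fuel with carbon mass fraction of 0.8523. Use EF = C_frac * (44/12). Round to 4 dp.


EF = C_frac * (M_CO2 / M_C)
EF = 0.8523 * (44/12)
EF = 0.8523 * 3.666667 = 3.1251 kg_CO2/kg_fuel


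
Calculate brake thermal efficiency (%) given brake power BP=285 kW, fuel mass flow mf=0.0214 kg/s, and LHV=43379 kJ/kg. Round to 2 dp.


eta_BTE = (BP / (mf * LHV)) * 100
Denominator = 0.0214 * 43379 = 928.3106 kW
eta_BTE = (285 / 928.3106) * 100 = 30.70%


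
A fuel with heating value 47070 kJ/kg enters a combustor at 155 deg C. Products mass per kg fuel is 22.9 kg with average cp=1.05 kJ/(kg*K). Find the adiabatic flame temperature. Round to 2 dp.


T_ad = T_in + Hc / (m_p * cp)
Denominator = 22.9 * 1.05 = 24.0450
Temperature rise = 47070 / 24.0450 = 1957.58 K
T_ad = 155 + 1957.58 = 2112.58 deg C


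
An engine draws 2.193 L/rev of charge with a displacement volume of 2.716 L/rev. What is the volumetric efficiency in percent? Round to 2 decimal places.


eta_v = (V_actual / V_disp) * 100
Ratio = 2.193 / 2.716 = 0.8074
eta_v = 0.8074 * 100 = 80.74%


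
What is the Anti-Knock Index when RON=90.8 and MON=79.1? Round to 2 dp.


AKI = (RON + MON) / 2
AKI = (90.8 + 79.1) / 2
AKI = 169.9 / 2 = 84.95


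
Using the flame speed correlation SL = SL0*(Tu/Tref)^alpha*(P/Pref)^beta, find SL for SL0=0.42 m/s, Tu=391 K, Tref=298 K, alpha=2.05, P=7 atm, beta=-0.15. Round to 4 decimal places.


SL = SL0 * (Tu/Tref)^alpha * (P/Pref)^beta
T ratio = 391/298 = 1.31208054
(T ratio)^alpha = 1.31208054^2.05 = 1.745095
(P/Pref)^beta = 7^(-0.15) = 0.746853
SL = 0.42 * 1.745095 * 0.746853 = 0.5474 m/s


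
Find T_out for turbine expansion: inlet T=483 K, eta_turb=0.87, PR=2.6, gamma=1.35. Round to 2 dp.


T_out = T_in * (1 - eta * (1 - PR^(-(gamma-1)/gamma)))
Exponent = -(1.35-1)/1.35 = -0.25925926
PR^exp = 2.6^(-0.25925926) = 0.78057442
Factor = 1 - 0.87*(1 - 0.78057442) = 0.80909975
T_out = 483 * 0.80909975 = 390.80 K


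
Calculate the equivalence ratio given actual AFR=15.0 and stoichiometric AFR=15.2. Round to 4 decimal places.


phi = AFR_stoich / AFR_actual
phi = 15.2 / 15.0 = 1.0133


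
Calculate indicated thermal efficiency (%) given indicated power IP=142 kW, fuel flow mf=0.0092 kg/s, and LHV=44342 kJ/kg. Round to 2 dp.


eta_ith = (IP / (mf * LHV)) * 100
Denominator = 0.0092 * 44342 = 407.9464 kW
eta_ith = (142 / 407.9464) * 100 = 34.81%


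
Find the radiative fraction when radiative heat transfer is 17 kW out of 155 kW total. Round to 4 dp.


f_rad = Q_rad / Q_total
f_rad = 17 / 155 = 0.1097


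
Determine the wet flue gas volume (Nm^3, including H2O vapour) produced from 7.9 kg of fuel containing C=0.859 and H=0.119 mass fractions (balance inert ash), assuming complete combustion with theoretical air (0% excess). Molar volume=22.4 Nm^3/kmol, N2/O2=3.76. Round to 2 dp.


Per kg fuel: CO2 = (C/12 kmol)*22.4 = (0.859/12)*22.4 = 1.60347 Nm^3
Per kg fuel: H2O = (H/2 kmol)*22.4 = (0.119/2)*22.4 = 1.33280 Nm^3
O2 needed per kg fuel = C/12 + H/4 = 0.859/12 + 0.119/4 = 0.10133333 kmol
Per kg fuel: N2 = O2*3.76*22.4 = 0.10133333*3.76*22.4 = 8.53470 Nm^3
Total per kg = 1.60347 + 1.33280 + 8.53470 = 11.47097 Nm^3
Total = 11.47097 * 7.9 = 90.62 Nm^3


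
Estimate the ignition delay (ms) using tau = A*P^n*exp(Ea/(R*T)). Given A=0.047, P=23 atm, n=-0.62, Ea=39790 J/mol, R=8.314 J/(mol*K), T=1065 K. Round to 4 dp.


tau = A * P^n * exp(Ea/(R*T))
P^n = 23^(-0.62) = 0.14312936
Ea/(R*T) = 39790/(8.314*1065) = 4.493806
exp(Ea/(R*T)) = 89.461280
tau = 0.047 * 0.14312936 * 89.461280 = 0.6018 ms


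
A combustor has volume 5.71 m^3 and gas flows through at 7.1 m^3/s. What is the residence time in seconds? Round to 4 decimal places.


tau = V / Q_flow
tau = 5.71 / 7.1 = 0.8042 s


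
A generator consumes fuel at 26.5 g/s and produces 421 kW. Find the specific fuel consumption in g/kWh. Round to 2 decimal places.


SFC = (mf / BP) * 3600
Rate = 26.5 / 421 = 0.062945 g/(s*kW)
SFC = 0.062945 * 3600 = 226.60 g/kWh


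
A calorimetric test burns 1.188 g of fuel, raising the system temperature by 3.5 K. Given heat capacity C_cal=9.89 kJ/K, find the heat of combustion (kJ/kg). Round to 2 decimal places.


Hc = C_cal * delta_T / m_fuel
Q_released = 9.89 * 3.5 = 34.6150 kJ
m_fuel = 1.188 g = 1.188/1000 kg = 0.001188 kg
Hc = 34.6150 / 0.001188 = 29137.21 kJ/kg


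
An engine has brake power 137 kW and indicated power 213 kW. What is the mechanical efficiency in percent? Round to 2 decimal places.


eta_mech = (BP / IP) * 100
Ratio = 137 / 213 = 0.6432
eta_mech = 0.6432 * 100 = 64.32%


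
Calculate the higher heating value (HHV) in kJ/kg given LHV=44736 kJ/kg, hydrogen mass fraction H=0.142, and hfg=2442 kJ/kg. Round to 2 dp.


HHV = LHV + hfg * 9 * H
Water addition = 2442 * 9 * 0.142 = 3120.876 kJ/kg
HHV = 44736 + 3120.876 = 47856.88 kJ/kg


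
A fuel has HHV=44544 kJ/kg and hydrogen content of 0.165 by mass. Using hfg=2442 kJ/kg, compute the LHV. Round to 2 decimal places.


LHV = HHV - hfg * 9 * H
Water correction = 2442 * 9 * 0.165 = 3626.370 kJ/kg
LHV = 44544 - 3626.370 = 40917.63 kJ/kg


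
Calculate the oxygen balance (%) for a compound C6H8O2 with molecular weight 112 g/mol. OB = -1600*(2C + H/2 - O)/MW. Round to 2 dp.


OB = -1600 * (2C + H/2 - O) / MW
Inner = 2*6 + 8/2 - 2 = 14.00
OB = -1600 * 14.00 / 112 = -200.00%


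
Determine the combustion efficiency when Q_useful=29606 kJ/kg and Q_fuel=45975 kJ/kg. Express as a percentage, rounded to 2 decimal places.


Efficiency = (Q_useful / Q_fuel) * 100
Efficiency = (29606 / 45975) * 100
Efficiency = 0.6440 * 100 = 64.40%


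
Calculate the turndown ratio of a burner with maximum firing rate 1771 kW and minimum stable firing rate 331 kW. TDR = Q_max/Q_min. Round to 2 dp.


TDR = Q_max / Q_min
TDR = 1771 / 331 = 5.35


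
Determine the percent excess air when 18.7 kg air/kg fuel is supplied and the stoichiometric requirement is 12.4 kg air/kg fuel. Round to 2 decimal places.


Excess air = actual - stoichiometric = 18.7 - 12.4 = 6.30 kg/kg fuel
Excess air % = (excess / stoich) * 100 = (6.30 / 12.4) * 100 = 50.81%


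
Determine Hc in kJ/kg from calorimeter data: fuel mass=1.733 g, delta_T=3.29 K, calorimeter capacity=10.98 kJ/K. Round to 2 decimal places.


Hc = C_cal * delta_T / m_fuel
Q_released = 10.98 * 3.29 = 36.1242 kJ
m_fuel = 1.733 g = 1.733/1000 kg = 0.001733 kg
Hc = 36.1242 / 0.001733 = 20844.89 kJ/kg


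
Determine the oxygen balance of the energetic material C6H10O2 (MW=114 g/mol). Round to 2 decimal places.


OB = -1600 * (2C + H/2 - O) / MW
Inner = 2*6 + 10/2 - 2 = 15.00
OB = -1600 * 15.00 / 114 = -210.53%


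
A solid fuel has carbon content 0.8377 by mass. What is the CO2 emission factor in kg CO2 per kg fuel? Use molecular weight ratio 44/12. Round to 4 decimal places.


EF = C_frac * (M_CO2 / M_C)
EF = 0.8377 * (44/12)
EF = 0.8377 * 3.666667 = 3.0716 kg_CO2/kg_fuel


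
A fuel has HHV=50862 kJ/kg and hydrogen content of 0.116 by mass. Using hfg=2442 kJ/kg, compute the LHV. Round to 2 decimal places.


LHV = HHV - hfg * 9 * H
Water correction = 2442 * 9 * 0.116 = 2549.448 kJ/kg
LHV = 50862 - 2549.448 = 48312.55 kJ/kg


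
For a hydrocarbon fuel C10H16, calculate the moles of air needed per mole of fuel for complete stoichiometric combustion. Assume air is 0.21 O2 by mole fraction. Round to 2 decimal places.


Balanced combustion: C10H16 + 14 O2 -> 10 CO2 + 8 H2O
O2 needed = C + H/4 = 10 + 16/4 = 14.00 moles
Air moles = O2 / 0.21 = 14.00 / 0.21 = 66.67 moles air


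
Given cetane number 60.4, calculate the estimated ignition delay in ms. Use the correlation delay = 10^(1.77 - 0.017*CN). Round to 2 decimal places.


delay = 10^(1.77 - 0.017*CN)
Exponent = 1.77 - 0.017*60.4 = 0.7432
delay = 10^0.7432 = 5.54 ms


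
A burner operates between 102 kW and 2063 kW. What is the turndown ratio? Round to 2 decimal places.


TDR = Q_max / Q_min
TDR = 2063 / 102 = 20.23


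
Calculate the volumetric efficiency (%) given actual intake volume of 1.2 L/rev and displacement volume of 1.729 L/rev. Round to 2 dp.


eta_v = (V_actual / V_disp) * 100
Ratio = 1.2 / 1.729 = 0.6940
eta_v = 0.6940 * 100 = 69.40%


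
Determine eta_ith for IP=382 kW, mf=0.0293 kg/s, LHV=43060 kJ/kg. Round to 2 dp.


eta_ith = (IP / (mf * LHV)) * 100
Denominator = 0.0293 * 43060 = 1261.6580 kW
eta_ith = (382 / 1261.6580) * 100 = 30.28%


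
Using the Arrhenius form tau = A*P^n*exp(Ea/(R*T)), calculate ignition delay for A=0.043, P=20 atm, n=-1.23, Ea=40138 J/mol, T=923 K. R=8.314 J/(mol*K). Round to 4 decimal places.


tau = A * P^n * exp(Ea/(R*T))
P^n = 20^(-1.23) = 0.02510343
Ea/(R*T) = 40138/(8.314*923) = 5.230510
exp(Ea/(R*T)) = 186.888026
tau = 0.043 * 0.02510343 * 186.888026 = 0.2017 ms


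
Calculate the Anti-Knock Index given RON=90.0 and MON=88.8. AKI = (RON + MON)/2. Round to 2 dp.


AKI = (RON + MON) / 2
AKI = (90.0 + 88.8) / 2
AKI = 178.8 / 2 = 89.40


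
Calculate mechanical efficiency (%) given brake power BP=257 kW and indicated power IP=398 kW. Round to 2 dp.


eta_mech = (BP / IP) * 100
Ratio = 257 / 398 = 0.6457
eta_mech = 0.6457 * 100 = 64.57%


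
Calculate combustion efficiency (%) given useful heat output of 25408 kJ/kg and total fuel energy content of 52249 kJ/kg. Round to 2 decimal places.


Efficiency = (Q_useful / Q_fuel) * 100
Efficiency = (25408 / 52249) * 100
Efficiency = 0.4863 * 100 = 48.63%


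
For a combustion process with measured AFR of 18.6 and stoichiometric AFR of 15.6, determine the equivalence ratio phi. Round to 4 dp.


phi = AFR_stoich / AFR_actual
phi = 15.6 / 18.6 = 0.8387


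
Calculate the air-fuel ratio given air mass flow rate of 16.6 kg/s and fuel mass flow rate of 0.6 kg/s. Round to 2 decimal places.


AFR = m_air / m_fuel
AFR = 16.6 / 0.6 = 27.67


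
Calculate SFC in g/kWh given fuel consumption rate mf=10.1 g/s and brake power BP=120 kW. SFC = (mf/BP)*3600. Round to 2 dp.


SFC = (mf / BP) * 3600
Rate = 10.1 / 120 = 0.084167 g/(s*kW)
SFC = 0.084167 * 3600 = 303.00 g/kWh


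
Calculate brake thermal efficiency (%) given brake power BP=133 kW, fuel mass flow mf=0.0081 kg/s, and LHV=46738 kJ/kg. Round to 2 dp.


eta_BTE = (BP / (mf * LHV)) * 100
Denominator = 0.0081 * 46738 = 378.5778 kW
eta_BTE = (133 / 378.5778) * 100 = 35.13%


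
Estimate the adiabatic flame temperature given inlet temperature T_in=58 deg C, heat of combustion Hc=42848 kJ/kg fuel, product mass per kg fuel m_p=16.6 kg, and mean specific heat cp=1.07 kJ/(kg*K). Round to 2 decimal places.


T_ad = T_in + Hc / (m_p * cp)
Denominator = 16.6 * 1.07 = 17.7620
Temperature rise = 42848 / 17.7620 = 2412.34 K
T_ad = 58 + 2412.34 = 2470.34 deg C


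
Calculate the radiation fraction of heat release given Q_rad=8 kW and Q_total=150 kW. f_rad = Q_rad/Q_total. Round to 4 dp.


f_rad = Q_rad / Q_total
f_rad = 8 / 150 = 0.0533


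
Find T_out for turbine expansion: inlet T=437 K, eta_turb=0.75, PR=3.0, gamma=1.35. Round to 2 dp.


T_out = T_in * (1 - eta * (1 - PR^(-(gamma-1)/gamma)))
Exponent = -(1.35-1)/1.35 = -0.25925926
PR^exp = 3.0^(-0.25925926) = 0.75214556
Factor = 1 - 0.75*(1 - 0.75214556) = 0.81410917
T_out = 437 * 0.81410917 = 355.77 K


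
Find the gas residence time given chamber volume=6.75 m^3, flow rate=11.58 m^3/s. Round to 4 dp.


tau = V / Q_flow
tau = 6.75 / 11.58 = 0.5829 s


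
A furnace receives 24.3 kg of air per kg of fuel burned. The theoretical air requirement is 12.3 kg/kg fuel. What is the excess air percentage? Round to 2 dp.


Excess air = actual - stoichiometric = 24.3 - 12.3 = 12.00 kg/kg fuel
Excess air % = (excess / stoich) * 100 = (12.00 / 12.3) * 100 = 97.56%


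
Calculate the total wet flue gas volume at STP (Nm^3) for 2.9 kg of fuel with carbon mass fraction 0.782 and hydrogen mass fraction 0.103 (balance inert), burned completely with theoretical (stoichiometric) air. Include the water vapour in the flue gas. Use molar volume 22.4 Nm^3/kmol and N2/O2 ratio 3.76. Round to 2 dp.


Per kg fuel: CO2 = (C/12 kmol)*22.4 = (0.782/12)*22.4 = 1.45973 Nm^3
Per kg fuel: H2O = (H/2 kmol)*22.4 = (0.103/2)*22.4 = 1.15360 Nm^3
O2 needed per kg fuel = C/12 + H/4 = 0.782/12 + 0.103/4 = 0.09091667 kmol
Per kg fuel: N2 = O2*3.76*22.4 = 0.09091667*3.76*22.4 = 7.65737 Nm^3
Total per kg = 1.45973 + 1.15360 + 7.65737 = 10.27070 Nm^3
Total = 10.27070 * 2.9 = 29.79 Nm^3


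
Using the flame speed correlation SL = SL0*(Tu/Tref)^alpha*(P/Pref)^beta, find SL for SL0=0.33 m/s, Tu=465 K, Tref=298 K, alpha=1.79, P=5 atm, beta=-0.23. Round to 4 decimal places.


SL = SL0 * (Tu/Tref)^alpha * (P/Pref)^beta
T ratio = 465/298 = 1.56040268
(T ratio)^alpha = 1.56040268^1.79 = 2.217653
(P/Pref)^beta = 5^(-0.23) = 0.690616
SL = 0.33 * 2.217653 * 0.690616 = 0.5054 m/s


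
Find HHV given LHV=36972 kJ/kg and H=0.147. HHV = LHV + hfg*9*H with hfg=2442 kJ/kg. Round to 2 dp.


HHV = LHV + hfg * 9 * H
Water addition = 2442 * 9 * 0.147 = 3230.766 kJ/kg
HHV = 36972 + 3230.766 = 40202.77 kJ/kg


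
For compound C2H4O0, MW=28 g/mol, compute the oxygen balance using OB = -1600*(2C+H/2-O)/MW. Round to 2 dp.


OB = -1600 * (2C + H/2 - O) / MW
Inner = 2*2 + 4/2 - 0 = 6.00
OB = -1600 * 6.00 / 28 = -342.86%


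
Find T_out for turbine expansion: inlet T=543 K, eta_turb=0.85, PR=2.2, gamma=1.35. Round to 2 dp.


T_out = T_in * (1 - eta * (1 - PR^(-(gamma-1)/gamma)))
Exponent = -(1.35-1)/1.35 = -0.25925926
PR^exp = 2.2^(-0.25925926) = 0.81512413
Factor = 1 - 0.85*(1 - 0.81512413) = 0.84285551
T_out = 543 * 0.84285551 = 457.67 K


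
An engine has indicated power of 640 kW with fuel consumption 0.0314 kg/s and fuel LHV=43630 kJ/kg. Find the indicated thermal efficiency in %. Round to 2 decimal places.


eta_ith = (IP / (mf * LHV)) * 100
Denominator = 0.0314 * 43630 = 1369.9820 kW
eta_ith = (640 / 1369.9820) * 100 = 46.72%
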